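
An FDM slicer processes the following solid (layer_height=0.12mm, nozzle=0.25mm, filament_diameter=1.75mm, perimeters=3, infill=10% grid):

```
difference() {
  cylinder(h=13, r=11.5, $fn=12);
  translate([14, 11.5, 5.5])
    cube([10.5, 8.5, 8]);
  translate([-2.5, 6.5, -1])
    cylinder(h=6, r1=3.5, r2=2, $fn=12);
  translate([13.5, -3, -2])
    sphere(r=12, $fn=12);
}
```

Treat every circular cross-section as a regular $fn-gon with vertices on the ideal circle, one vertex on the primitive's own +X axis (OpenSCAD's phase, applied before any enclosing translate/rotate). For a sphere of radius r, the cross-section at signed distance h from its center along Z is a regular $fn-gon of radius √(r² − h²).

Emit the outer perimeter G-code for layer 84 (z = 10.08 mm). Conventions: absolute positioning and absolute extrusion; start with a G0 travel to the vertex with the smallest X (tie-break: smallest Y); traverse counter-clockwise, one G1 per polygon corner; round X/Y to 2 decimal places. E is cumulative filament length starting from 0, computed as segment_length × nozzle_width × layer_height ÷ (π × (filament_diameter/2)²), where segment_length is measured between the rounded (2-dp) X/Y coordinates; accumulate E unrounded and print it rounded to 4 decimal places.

At z = 10.08 mm: the r=11.5 cylinder contributes a regular 12-gon of circumradius 11.5; the cube at (14, 11.5) is present — its section is the full 10.5×8.5 rectangle; the cone at (-2.5, 6.5) does not reach this height (z outside [-1, 5]); the sphere at (13.5, -3) does not reach this height (|z−center|=12.080 > r=12); After the difference (first − rest): starting from the r=11.5 cylinder, the 10.5×8.5 cube at (14, 11.5) misses the remaining region (no effect) — 1 connected region. The outline is a single polygon with 12 vertices. Extrusion per mm of travel: 0.25 × 0.12 / (π × 0.875²) = 0.012473. Accumulating E over each segment gives final E = 0.8910.

G0 X-11.50 Y0.00 Z10.08
G1 X-9.96 Y-5.75 E0.0742
G1 X-5.75 Y-9.96 E0.1485
G1 X0.00 Y-11.50 E0.2227
G1 X5.75 Y-9.96 E0.2970
G1 X9.96 Y-5.75 E0.3713
G1 X11.50 Y0.00 E0.4455
G1 X9.96 Y5.75 E0.5197
G1 X5.75 Y9.96 E0.5940
G1 X0.00 Y11.50 E0.6682
G1 X-5.75 Y9.96 E0.7425
G1 X-9.96 Y5.75 E0.8168
G1 X-11.50 Y0.00 E0.8910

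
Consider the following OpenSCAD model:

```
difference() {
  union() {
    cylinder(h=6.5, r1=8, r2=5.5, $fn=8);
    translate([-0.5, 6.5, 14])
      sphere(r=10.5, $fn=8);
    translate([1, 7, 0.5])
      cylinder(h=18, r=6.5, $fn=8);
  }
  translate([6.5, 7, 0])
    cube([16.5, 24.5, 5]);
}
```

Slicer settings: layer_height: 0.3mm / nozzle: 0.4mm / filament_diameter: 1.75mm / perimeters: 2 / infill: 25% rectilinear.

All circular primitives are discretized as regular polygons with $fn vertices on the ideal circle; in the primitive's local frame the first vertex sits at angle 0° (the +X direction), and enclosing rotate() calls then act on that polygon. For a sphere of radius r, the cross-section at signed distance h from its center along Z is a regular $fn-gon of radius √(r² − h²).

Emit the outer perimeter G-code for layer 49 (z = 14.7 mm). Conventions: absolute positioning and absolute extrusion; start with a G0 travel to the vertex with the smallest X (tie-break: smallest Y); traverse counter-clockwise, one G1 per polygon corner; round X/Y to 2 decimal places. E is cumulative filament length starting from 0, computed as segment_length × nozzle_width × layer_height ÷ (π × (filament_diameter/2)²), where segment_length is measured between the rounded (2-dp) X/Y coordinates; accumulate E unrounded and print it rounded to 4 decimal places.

At z = 14.7 mm: the cone does not reach this height (z outside [0, 6.5]); the r=10.5 sphere at (-0.5, 6.5) contributes a regular 8-gon of circumradius √(10.5²−0.7²) = 10.477; the cylinder at (1, 7): section is a regular 8-gon, circumradius r=6.5; Taking the union: the r=6.5 cylinder at (1, 7) lies entirely inside the r=10.5 sphere at (-0.5, 6.5), so the union is just the r=10.5 sphere at (-0.5, 6.5) — 1 connected region; the cube at (6.5, 7) does not reach this height (z outside [0, 5]); After the difference (first − rest): none of the subtracted shapes is present at this height, so the result so far is unchanged — 1 connected region. The outline is a single polygon with 8 vertices. Extrusion per mm of travel: 0.4 × 0.3 / (π × 0.875²) = 0.049890. Accumulating E over each segment gives final E = 3.2013.

G0 X-10.98 Y6.50 Z14.70
G1 X-7.91 Y-0.91 E0.4002
G1 X-0.50 Y-3.98 E0.8003
G1 X6.91 Y-0.91 E1.2005
G1 X9.98 Y6.50 E1.6006
G1 X6.91 Y13.91 E2.0008
G1 X-0.50 Y16.98 E2.4010
G1 X-7.91 Y13.91 E2.8011
G1 X-10.98 Y6.50 E3.2013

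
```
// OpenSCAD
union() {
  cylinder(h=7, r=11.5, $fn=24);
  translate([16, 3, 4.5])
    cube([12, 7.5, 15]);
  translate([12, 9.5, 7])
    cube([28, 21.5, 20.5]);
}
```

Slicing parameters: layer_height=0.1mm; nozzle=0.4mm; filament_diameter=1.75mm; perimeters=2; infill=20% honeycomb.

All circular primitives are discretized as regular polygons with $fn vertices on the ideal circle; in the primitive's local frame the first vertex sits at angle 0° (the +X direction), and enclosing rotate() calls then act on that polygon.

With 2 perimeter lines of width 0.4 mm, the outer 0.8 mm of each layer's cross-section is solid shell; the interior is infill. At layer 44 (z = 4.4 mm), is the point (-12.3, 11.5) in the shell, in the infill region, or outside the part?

outside

At z = 4.4 mm: the r=11.5 cylinder contributes a regular 24-gon of circumradius 11.5; the cube at (16, 3) does not reach this height (z outside [4.5, 19.5]); the cube at (12, 9.5) is absent (z outside [7, 27.5]); Combining (union): only the r=11.5 cylinder is present, so the union is just that shape — 1 connected region. Overall, the cross-section is a single solid region. The nearest boundary edge runs (-5.75, 9.96)→(-8.13, 8.13); distance from the point to it = 5.36 mm. The point is not inside any of the regions above, so it lies outside the cross-section (5.36 mm from the nearest boundary).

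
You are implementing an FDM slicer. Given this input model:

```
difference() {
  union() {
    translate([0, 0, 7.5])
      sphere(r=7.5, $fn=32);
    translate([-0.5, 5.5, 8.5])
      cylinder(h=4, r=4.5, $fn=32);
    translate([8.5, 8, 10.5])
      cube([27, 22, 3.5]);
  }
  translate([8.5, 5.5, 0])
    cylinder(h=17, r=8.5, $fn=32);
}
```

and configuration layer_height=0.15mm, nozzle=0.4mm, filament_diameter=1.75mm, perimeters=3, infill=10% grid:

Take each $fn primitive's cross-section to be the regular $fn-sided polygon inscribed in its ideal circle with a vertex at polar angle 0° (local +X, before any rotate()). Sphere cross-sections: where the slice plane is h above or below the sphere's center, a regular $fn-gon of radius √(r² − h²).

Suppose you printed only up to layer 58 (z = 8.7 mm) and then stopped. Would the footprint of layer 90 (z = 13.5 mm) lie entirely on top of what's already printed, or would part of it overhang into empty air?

part overhangs

Compare the two slices. At z = 8.7: the r=7.5 sphere slices to a regular 32-gon of circumradius 7.403 (√(r²−h²) with h=1.2 from center) (area = (32/2)·7.403²·sin(360°/32) = 171.09 mm²); the r=4.5 cylinder at (-0.5, 5.5) gives a regular 32-gon of circumradius 4.5 (constant along its height) (area = (32/2)·4.500²·sin(360°/32) = 63.21 mm²); the cube at (8.5, 8) is absent (z outside [10.5, 14]); Combining (union): the regions partially overlap — summed areas 234.30 mm² minus the doubly-counted overlap 43.91 mm² gives 190.38 mm² — area = 190.38 mm²; the r=8.5 cylinder at (8.5, 5.5) gives a regular 32-gon of circumradius 8.5 (constant along its height) (area = (32/2)·8.500²·sin(360°/32) = 225.52 mm²); Subtracting the remaining from the first: starting from the result so far (190.38 mm²), the r=8.5 cylinder at (8.5, 5.5) partially overlaps it — only the 54.36 mm² overlap (of its 225.52 mm²) is removed, clipping the outline — area = 136.03 mm². At z = 13.5: the r=7.5 sphere contributes a regular 32-gon of circumradius √(7.5²−6²) = 4.500 (area = (32/2)·4.500²·sin(360°/32) = 63.21 mm²); the cylinder at (-0.5, 5.5) is not intersected at this z (z outside [8.5, 12.5]); the 27×22 cube at (8.5, 8) contributes its full rectangle (area 594.00 mm²); Taking the union: the 2 present regions are separate (no shared area or edge), so areas and boundary lengths simply add and each stays a separate island — area = 657.21 mm²; the cylinder at (8.5, 5.5): section is a regular 32-gon, circumradius r=8.5 (area = (32/2)·8.500²·sin(360°/32) = 225.52 mm²); Subtracting the remaining from the first: starting from that combined region (657.21 mm²), the r=8.5 cylinder at (8.5, 5.5) partially overlaps it — only the 50.14 mm² overlap (of its 225.52 mm²) is removed, clipping the outline — area = 607.07 mm². Checking containment: at z = 13.5 the cross-section extends beyond the z = 8.7 cross-section by about 558.49 mm².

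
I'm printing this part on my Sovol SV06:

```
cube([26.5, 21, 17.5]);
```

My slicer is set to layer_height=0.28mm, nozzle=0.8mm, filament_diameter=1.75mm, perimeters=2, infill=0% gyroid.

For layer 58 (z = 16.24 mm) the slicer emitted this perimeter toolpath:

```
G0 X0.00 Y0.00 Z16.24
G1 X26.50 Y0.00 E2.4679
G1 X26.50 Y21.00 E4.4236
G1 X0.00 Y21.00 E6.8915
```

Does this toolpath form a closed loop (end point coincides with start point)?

no

Start point (G0): (0.00, 0.00). End point (last G1): the path does not return to the start — open.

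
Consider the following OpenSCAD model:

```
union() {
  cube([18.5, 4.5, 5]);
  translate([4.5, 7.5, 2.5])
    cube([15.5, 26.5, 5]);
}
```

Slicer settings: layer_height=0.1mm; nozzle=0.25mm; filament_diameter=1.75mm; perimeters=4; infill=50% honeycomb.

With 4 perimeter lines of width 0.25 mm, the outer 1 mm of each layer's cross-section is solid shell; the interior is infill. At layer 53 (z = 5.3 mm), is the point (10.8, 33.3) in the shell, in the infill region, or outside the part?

At z = 5.3 mm: the cube is not intersected at this z (z outside [0, 5]); the cube at (4.5, 7.5) (footprint 15.5×26.5) is included at this height; Taking the union: only the 15.5×26.5 cube at (4.5, 7.5) is present, so the union is just that shape — 1 connected region. Overall, the cross-section is a single solid region. The nearest boundary edge runs (20.00, 34.00)→(4.50, 34.00); distance from the point to it = 0.70 mm. The point is inside the cross-section, 0.70 mm from the nearest boundary — within the 1 mm shell band (4 × 0.25).

shell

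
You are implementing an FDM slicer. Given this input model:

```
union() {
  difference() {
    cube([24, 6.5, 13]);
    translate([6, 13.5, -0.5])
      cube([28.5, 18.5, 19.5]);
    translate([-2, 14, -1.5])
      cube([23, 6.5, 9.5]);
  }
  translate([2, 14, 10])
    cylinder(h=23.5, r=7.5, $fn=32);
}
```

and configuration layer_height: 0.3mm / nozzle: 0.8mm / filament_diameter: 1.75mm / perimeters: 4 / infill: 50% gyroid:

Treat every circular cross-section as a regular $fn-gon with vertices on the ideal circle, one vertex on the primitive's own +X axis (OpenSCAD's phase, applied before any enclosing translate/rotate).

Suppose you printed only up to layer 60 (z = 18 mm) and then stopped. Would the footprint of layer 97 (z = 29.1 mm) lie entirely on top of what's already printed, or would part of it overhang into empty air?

entirely on top

Compare the two slices. At z = 18: the cube does not reach this height (z outside [0, 13]); the cube at (6, 13.5) is present — its section is the full 28.5×18.5 rectangle (area 527.25 mm²); the cube at (-2, 14) is not intersected at this z (z outside [-1.5, 8]); After the difference (first − rest): the first operand is absent here, so nothing remains; the cylinder at (2, 14): section is a regular 32-gon, circumradius r=7.5 (area = (32/2)·7.500²·sin(360°/32) = 175.58 mm²); Taking the union: only the r=7.5 cylinder at (2, 14) is present, so the union is just that shape — area = 175.58 mm². At z = 29.1: the cube is not intersected at this z (z outside [0, 13]); the cube at (6, 13.5) is not intersected at this z (z outside [-0.5, 19]); the cube at (-2, 14) is absent (z outside [-1.5, 8]); Taking the first minus the rest: the first operand is absent here, so nothing remains; the r=7.5 cylinder at (2, 14) contributes a regular 32-gon of circumradius 7.5 (area = (32/2)·7.500²·sin(360°/32) = 175.58 mm²); Merging all regions: only the r=7.5 cylinder at (2, 14) is present, so the union is just that shape — area = 175.58 mm². Checking containment: the cross-section at z = 29.1 is a subset of the cross-section at z = 18.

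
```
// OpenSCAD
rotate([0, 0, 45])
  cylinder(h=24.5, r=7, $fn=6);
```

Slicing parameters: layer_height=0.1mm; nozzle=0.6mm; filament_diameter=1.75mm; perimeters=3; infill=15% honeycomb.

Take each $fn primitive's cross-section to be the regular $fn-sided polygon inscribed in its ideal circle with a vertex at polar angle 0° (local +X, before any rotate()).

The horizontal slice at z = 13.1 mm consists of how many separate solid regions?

1

At z = 13.1 mm: the cylinder: section is a regular 6-gon, circumradius r=7; (rotated 45° about Z; rotation is an isometry so areas/perimeters/island counts are preserved). The result has 1 disconnected region.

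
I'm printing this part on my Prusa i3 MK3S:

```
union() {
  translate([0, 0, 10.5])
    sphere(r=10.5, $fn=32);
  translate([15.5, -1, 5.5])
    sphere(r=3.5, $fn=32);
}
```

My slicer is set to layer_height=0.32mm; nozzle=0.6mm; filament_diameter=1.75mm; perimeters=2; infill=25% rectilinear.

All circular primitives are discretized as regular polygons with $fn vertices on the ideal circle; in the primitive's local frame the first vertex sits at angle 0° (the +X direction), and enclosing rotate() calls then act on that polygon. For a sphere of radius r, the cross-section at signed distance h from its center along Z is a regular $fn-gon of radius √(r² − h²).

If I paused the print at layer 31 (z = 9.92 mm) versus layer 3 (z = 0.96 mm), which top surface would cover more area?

layer 31 (z = 9.92 mm)

Layer 31 (z = 9.92): the sphere: section is a regular 32-gon, circumradius = √(r²−h²) = √(10.5²−0.58²) = 10.484 (area = (32/2)·10.484²·sin(360°/32) = 343.09 mm²); the sphere at (15.5, -1) does not reach this height (|z−center|=4.420 > r=3.5); Taking the union: only the r=10.5 sphere is present, so the union is just that shape — area = 343.09 mm². So its area = 343.09 mm². Layer 3 (z = 0.96): the sphere: section is a regular 32-gon, circumradius = √(r²−h²) = √(10.5²−9.54²) = 4.386 (area = (32/2)·4.386²·sin(360°/32) = 60.05 mm²); the sphere at (15.5, -1) is absent (|z−center|=4.540 > r=3.5); Combining (union): only the r=10.5 sphere is present, so the union is just that shape — area = 60.05 mm². So its area = 60.05 mm². Layer 31 is larger (343.09 vs 60.05 mm²).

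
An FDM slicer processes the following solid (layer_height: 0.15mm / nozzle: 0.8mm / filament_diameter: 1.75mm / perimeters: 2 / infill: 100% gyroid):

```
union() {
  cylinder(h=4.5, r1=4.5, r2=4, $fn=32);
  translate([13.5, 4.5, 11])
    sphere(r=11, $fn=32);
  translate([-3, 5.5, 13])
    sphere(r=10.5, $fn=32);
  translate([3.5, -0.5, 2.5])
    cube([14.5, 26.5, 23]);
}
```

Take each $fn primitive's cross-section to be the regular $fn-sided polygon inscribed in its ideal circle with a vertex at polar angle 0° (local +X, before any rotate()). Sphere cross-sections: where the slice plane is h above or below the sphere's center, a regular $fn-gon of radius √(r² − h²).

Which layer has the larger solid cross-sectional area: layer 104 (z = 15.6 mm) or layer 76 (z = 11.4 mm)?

Layer 104 (z = 15.6): the cone does not reach this height (z outside [0, 4.5]); the r=11 sphere at (13.5, 4.5) contributes a regular 32-gon of circumradius √(11²−4.6²) = 9.992 (area = (32/2)·9.992²·sin(360°/32) = 311.65 mm²); the r=10.5 sphere at (-3, 5.5) contributes a regular 32-gon of circumradius √(10.5²−2.6²) = 10.173 (area = (32/2)·10.173²·sin(360°/32) = 323.04 mm²); the 14.5×26.5 cube at (3.5, -0.5) contributes its full rectangle (area 384.25 mm²); Merging all regions: the regions partially overlap — summed areas 1018.93 mm² minus the doubly-counted overlap 229.08 mm² gives 789.86 mm² — area = 789.86 mm². So its area = 789.86 mm². Layer 76 (z = 11.4): the cone is not intersected at this z (z outside [0, 4.5]); the r=11 sphere at (13.5, 4.5) contributes a regular 32-gon of circumradius √(11²−0.4²) = 10.993 (area = (32/2)·10.993²·sin(360°/32) = 377.20 mm²); the r=10.5 sphere at (-3, 5.5) contributes a regular 32-gon of circumradius √(10.5²−1.6²) = 10.377 (area = (32/2)·10.377²·sin(360°/32) = 336.15 mm²); the 14.5×26.5 cube at (3.5, -0.5) contributes its full rectangle (area 384.25 mm²); Taking the union: the regions partially overlap — summed areas 1097.59 mm² minus the doubly-counted overlap 259.46 mm² gives 838.13 mm² — area = 838.13 mm². So its area = 838.13 mm². Layer 76 is larger (838.13 vs 789.86 mm²).

layer 76 (z = 11.4 mm)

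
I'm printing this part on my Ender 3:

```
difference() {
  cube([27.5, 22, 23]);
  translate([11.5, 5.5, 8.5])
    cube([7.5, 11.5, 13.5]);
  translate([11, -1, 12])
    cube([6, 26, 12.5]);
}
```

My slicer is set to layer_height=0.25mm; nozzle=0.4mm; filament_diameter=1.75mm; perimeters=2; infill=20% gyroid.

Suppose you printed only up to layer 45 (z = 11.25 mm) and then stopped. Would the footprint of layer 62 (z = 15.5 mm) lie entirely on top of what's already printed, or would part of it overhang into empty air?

entirely on top

Compare the two slices. At z = 11.25: the 27.5×22 cube contributes its full rectangle (area 605.00 mm²); the 7.5×11.5 cube at (11.5, 5.5) contributes its full rectangle (area 86.25 mm²); the cube at (11, -1) is absent (z outside [12, 24.5]); Taking the first minus the rest: starting from the 27.5×22 cube (605.00 mm²), the 7.5×11.5 cube at (11.5, 5.5) lies wholly inside it (removes its full 86.25 mm² and its 38.00 mm outline becomes a hole wall) — area = 518.75 mm². At z = 15.5: the cube (footprint 27.5×22) is included at this height (area 605.00 mm²); the 7.5×11.5 cube at (11.5, 5.5) contributes its full rectangle (area 86.25 mm²); the cube at (11, -1) is present — its section is the full 6×26 rectangle (area 156.00 mm²); Subtracting the remaining from the first: starting from the 27.5×22 cube (605.00 mm²), the 7.5×11.5 cube at (11.5, 5.5) lies wholly inside it (removes its full 86.25 mm² and its 38.00 mm outline becomes a hole wall); the 6×26 cube at (11, -1) partially overlaps it — only the 68.75 mm² overlap (of its 156.00 mm²) is removed, clipping the outline — area = 450.00 mm². Checking containment: the cross-section at z = 15.5 is a subset of the cross-section at z = 11.25.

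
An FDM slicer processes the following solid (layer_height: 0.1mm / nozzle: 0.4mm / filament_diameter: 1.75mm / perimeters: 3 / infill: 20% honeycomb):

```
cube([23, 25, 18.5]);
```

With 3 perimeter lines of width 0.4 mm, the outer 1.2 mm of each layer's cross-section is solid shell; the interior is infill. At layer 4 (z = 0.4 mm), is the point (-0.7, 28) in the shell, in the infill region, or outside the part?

outside

At z = 0.4 mm: the 23×25 cube contributes its full rectangle. Overall, the cross-section is a single solid region. The nearest boundary edge runs (23.00, 25.00)→(0.00, 25.00); distance from the point to it = 3.08 mm. The point is not inside any of the regions above, so it lies outside the cross-section (3.08 mm from the nearest boundary).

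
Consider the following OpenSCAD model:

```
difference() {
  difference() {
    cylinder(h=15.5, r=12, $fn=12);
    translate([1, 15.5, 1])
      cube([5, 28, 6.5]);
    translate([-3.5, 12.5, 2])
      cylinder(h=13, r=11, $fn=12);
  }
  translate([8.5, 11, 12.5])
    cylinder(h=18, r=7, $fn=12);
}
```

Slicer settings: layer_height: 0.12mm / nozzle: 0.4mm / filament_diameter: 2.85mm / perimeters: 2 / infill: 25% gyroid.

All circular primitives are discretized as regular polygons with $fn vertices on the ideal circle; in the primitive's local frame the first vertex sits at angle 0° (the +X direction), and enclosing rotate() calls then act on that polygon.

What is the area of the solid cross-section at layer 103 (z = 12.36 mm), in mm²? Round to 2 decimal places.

At z = 12.36 mm: the r=12 cylinder contributes a regular 12-gon of circumradius 12 (area = (12/2)·12.000²·sin(360°/12) = 432.00 mm²); the cube at (1, 15.5) is not intersected at this z (z outside [1, 7.5]); the r=11 cylinder at (-3.5, 12.5) gives a regular 12-gon of circumradius 11 (constant along its height) (area = (12/2)·11.000²·sin(360°/12) = 363.00 mm²); After the difference (first − rest): starting from the r=12 cylinder (432.00 mm²), the r=11 cylinder at (-3.5, 12.5) partially overlaps it — only the 122.31 mm² overlap (of its 363.00 mm²) is removed, clipping the outline — area = 309.69 mm²; the cylinder at (8.5, 11) is absent (z outside [12.5, 30.5]); Taking the first minus the rest: none of the subtracted shapes is present at this height, so the result so far is unchanged — area = 309.69 mm². Overall, the cross-section is a single solid region. Net area = 309.69 mm².

309.69 mm²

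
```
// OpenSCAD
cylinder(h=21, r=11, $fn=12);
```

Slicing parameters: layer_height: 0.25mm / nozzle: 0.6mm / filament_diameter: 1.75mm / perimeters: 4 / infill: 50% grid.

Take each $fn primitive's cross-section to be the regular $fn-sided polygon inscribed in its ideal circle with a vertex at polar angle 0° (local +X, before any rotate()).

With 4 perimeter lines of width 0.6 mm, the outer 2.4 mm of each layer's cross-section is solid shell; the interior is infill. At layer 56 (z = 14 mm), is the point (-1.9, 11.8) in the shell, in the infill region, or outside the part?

outside

At z = 14 mm: the r=11 cylinder gives a regular 12-gon of circumradius 11 (constant along its height). Overall, the cross-section is a single solid region. The nearest boundary edge runs (0.00, 11.00)→(-5.50, 9.53); distance from the point to it = 1.26 mm. The point is not inside any of the regions above, so it lies outside the cross-section (1.26 mm from the nearest boundary).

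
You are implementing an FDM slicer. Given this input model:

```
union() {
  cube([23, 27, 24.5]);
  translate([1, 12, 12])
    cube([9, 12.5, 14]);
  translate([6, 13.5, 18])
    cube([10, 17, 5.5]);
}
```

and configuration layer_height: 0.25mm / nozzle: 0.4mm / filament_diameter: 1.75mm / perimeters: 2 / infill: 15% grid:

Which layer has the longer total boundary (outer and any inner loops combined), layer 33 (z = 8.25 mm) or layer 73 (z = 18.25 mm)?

Layer 33 (z = 8.25): the 23×27 cube contributes its full rectangle (perimeter 100.00 mm); the cube at (1, 12) does not reach this height (z outside [12, 26]); the cube at (6, 13.5) is absent (z outside [18, 23.5]); Taking the union: only the 23×27 cube is present, so the union is just that shape — boundary = 100.00 mm. So its perimeter = 100.00 mm. Layer 73 (z = 18.25): the cube is present — its section is the full 23×27 rectangle (perimeter 100.00 mm); the 9×12.5 cube at (1, 12) contributes its full rectangle (perimeter 43.00 mm); the cube at (6, 13.5) (footprint 10×17) is included at this height (perimeter 54.00 mm); Taking the union: the regions partially overlap (shared area 247.50 mm²), so the edge portions inside another operand are dropped and the merged outline is re-measured after clipping — boundary = 107.00 mm. So its perimeter = 107.00 mm. Layer 73 is larger (107.00 vs 100.00 mm).

layer 73 (z = 18.25 mm)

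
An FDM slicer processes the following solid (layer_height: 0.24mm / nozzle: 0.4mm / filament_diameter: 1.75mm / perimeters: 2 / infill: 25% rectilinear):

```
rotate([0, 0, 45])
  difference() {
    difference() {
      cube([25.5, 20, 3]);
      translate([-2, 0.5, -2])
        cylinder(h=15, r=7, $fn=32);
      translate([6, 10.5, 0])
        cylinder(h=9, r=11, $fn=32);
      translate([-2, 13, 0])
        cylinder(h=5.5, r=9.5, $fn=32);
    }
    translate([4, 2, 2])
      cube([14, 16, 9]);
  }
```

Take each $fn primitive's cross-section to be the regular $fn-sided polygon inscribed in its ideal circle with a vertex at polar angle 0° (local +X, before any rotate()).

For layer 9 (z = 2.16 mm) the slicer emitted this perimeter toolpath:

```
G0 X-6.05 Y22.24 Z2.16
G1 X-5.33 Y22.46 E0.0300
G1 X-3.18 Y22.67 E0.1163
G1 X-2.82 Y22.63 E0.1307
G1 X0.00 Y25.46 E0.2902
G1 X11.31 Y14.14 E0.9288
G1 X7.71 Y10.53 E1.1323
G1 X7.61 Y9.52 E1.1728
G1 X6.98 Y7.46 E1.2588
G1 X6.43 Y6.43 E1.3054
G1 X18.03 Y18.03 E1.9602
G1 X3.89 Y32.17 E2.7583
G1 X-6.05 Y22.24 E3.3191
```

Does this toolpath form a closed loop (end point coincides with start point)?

yes

Start point (G0): (-6.05, 22.24). End point (last G1): the path returns to the start — closed.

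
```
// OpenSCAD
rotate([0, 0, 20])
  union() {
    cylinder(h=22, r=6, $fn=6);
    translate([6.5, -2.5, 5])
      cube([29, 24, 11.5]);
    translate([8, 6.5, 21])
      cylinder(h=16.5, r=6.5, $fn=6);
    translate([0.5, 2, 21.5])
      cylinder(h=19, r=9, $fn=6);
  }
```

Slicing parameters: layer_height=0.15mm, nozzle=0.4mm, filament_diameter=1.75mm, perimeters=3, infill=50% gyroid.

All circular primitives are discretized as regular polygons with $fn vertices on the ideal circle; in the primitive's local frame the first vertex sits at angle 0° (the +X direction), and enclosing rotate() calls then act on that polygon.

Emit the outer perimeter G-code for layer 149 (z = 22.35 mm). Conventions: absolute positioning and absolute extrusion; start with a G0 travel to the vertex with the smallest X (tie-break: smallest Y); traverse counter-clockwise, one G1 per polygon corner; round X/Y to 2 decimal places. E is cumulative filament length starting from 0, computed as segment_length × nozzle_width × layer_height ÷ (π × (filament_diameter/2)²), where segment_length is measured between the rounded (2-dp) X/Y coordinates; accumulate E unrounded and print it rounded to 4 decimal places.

At z = 22.35 mm: the cylinder does not reach this height (z outside [0, 22]); the cube at (6.5, -2.5) is absent (z outside [5, 16.5]); the cylinder at (8, 6.5): section is a regular 6-gon, circumradius r=6.5; the r=9 cylinder at (0.5, 2) contributes a regular 6-gon of circumradius 9; Merging all regions: the regions partially overlap (shared area 41.20 mm²), so overlapping operands fuse into one piece — 1 connected region; (rotated 20° about Z; rotation is an isometry so areas/perimeters/island counts are preserved). The outline is a single polygon with 10 vertices. Extrusion per mm of travel: 0.4 × 0.15 / (π × 0.875²) = 0.024945. Accumulating E over each segment gives final E = 1.6634.

G0 X-8.67 Y-1.03 Z22.35
G1 X-1.78 Y-6.81 E0.2243
G1 X6.68 Y-3.73 E0.4489
G1 X8.02 Y3.84 E0.6407
G1 X10.27 Y4.67 E0.7005
G1 X11.40 Y11.07 E0.8626
G1 X6.42 Y15.25 E1.0248
G1 X0.32 Y13.02 E1.1868
G1 X-0.15 Y10.37 E1.2540
G1 X-7.11 Y7.84 E1.4387
G1 X-8.67 Y-1.03 E1.6634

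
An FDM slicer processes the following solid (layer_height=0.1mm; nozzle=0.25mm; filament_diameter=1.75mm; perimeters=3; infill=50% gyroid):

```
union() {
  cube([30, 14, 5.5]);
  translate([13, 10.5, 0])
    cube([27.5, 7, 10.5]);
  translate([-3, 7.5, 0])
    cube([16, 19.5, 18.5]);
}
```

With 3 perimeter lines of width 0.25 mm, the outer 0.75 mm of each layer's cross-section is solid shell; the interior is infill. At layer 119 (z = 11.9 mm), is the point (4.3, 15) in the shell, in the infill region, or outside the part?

At z = 11.9 mm: the cube is not intersected at this z (z outside [0, 5.5]); the cube at (13, 10.5) does not reach this height (z outside [0, 10.5]); the cube at (-3, 7.5) (footprint 16×19.5) is included at this height; Taking the union: only the 16×19.5 cube at (-3, 7.5) is present, so the union is just that shape — 1 connected region. Overall, the cross-section is a single solid region. The nearest boundary edge runs (-3.00, 27.00)→(-3.00, 7.50); distance from the point to it = 7.30 mm. The point is inside the cross-section and 7.30 mm from the nearest boundary — more than the 0.75 mm shell width (3 × 0.25), so it's in the infill interior.

infill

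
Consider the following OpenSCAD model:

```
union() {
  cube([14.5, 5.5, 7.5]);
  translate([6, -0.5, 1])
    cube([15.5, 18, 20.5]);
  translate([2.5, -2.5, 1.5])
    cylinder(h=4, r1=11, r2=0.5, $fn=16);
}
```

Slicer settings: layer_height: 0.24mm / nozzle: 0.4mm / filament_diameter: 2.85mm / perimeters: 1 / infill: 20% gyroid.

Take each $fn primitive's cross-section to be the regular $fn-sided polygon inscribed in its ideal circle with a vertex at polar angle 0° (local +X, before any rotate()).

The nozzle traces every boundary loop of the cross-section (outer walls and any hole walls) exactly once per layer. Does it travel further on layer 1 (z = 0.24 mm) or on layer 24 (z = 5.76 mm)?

Layer 1 (z = 0.24): the cube is present — its section is the full 14.5×5.5 rectangle (perimeter 40.00 mm); the cube at (6, -0.5) is absent (z outside [1, 21.5]); the cone at (2.5, -2.5) is not intersected at this z (z outside [1.5, 5.5]); Merging all regions: only the 14.5×5.5 cube is present, so the union is just that shape — boundary = 40.00 mm. So its perimeter = 40.00 mm. Layer 24 (z = 5.76): the cube is present — its section is the full 14.5×5.5 rectangle (perimeter 40.00 mm); the 15.5×18 cube at (6, -0.5) contributes its full rectangle (perimeter 67.00 mm); the cone at (2.5, -2.5) is absent (z outside [1.5, 5.5]); Merging all regions: the regions partially overlap (shared area 46.75 mm²), so the edge portions inside another operand are dropped and the merged outline is re-measured after clipping — boundary = 79.00 mm. So its perimeter = 79.00 mm. Layer 24 is larger (79.00 vs 40.00 mm).

layer 24 (z = 5.76 mm)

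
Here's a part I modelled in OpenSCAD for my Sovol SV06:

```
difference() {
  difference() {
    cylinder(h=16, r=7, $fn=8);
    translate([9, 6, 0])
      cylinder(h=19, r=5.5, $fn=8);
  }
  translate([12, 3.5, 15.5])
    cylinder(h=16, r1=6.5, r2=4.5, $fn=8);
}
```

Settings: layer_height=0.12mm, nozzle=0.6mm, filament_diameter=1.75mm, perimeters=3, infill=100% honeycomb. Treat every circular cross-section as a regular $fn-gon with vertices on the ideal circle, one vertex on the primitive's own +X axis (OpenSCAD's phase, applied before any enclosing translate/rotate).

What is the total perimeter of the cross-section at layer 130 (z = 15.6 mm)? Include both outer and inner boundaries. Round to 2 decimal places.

At z = 15.6 mm: the r=7 cylinder contributes a regular 8-gon of circumradius 7 (perimeter = 2·8·7.000·sin(180°/8) = 42.86 mm); the r=5.5 cylinder at (9, 6) contributes a regular 8-gon of circumradius 5.5 (perimeter = 2·8·5.500·sin(180°/8) = 33.68 mm); After the difference (first − rest): starting from the r=7 cylinder, the r=5.5 cylinder at (9, 6) partially overlaps it — only the 3.40 mm² overlap (of its 85.56 mm²) is removed, clipping the outline — boundary = 42.86 mm; the cone at (12, 3.5) contributes a regular 8-gon of circumradius 6.487 (interpolated between r1=6.5 and r2=4.5 at t=0.006) (perimeter = 2·8·6.487·sin(180°/8) = 39.72 mm); Taking the first minus the rest: starting from the result so far, the cone at (12, 3.5) partially overlaps it — only the 0.06 mm² overlap (of its 119.04 mm²) is removed, clipping the outline — boundary = 42.83 mm. Overall, the cross-section is a single solid region. Total boundary length (outer) = 42.83 mm.

42.83 mm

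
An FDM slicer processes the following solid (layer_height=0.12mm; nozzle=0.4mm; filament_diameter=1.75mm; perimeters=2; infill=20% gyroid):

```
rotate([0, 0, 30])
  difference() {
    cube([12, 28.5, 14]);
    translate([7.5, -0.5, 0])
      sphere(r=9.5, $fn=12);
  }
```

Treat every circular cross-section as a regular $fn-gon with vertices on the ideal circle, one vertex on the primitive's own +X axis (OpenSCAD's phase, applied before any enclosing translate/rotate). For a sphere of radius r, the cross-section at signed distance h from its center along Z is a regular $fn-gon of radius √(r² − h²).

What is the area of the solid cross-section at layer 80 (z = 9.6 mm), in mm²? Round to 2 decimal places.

At z = 9.6 mm: the cube is present — its section is the full 12×28.5 rectangle (area 342.00 mm²); the sphere at (7.5, -0.5) is absent (|z−center|=9.600 > r=9.5); Taking the first minus the rest: none of the subtracted shapes is present at this height, so the 12×28.5 cube is unchanged — area = 342.00 mm²; (rotated 30° about Z; rotation is an isometry so areas/perimeters/island counts are preserved). Overall, the cross-section is a single solid region. Net area = 342.00 mm².

342.00 mm²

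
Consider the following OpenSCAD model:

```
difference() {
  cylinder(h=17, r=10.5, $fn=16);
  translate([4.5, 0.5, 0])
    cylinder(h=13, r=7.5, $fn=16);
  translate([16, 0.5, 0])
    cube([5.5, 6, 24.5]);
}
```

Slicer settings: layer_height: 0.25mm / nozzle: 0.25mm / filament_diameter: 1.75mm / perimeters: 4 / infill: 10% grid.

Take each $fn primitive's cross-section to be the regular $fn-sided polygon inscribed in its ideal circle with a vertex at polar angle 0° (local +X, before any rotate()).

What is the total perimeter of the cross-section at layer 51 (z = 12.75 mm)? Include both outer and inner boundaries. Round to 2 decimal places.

At z = 12.75 mm: the r=10.5 cylinder gives a regular 16-gon of circumradius 10.5 (constant along its height) (perimeter = 2·16·10.500·sin(180°/16) = 65.55 mm); the r=7.5 cylinder at (4.5, 0.5) gives a regular 16-gon of circumradius 7.5 (constant along its height) (perimeter = 2·16·7.500·sin(180°/16) = 46.82 mm); the cube at (16, 0.5) (footprint 5.5×6) is included at this height (perimeter 23.00 mm); Subtracting the remaining from the first: starting from the r=10.5 cylinder, the r=7.5 cylinder at (4.5, 0.5) partially overlaps it — only the 156.88 mm² overlap (of its 172.21 mm²) is removed, clipping the outline; the 5.5×6 cube at (16, 0.5) misses the remaining region (no effect) — boundary = 82.41 mm. Overall, the cross-section is a single solid region. Total boundary length (outer) = 82.41 mm.

82.41 mm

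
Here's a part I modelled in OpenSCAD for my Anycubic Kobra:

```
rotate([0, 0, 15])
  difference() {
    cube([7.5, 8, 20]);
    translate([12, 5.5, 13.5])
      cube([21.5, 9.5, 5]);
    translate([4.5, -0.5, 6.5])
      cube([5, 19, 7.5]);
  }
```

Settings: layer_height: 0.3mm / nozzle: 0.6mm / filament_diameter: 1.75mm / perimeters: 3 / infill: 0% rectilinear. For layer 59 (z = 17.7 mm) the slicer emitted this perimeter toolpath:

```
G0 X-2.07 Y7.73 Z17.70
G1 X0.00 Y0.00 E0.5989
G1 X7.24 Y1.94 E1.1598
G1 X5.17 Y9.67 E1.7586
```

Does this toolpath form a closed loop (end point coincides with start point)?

Start point (G0): (-2.07, 7.73). End point (last G1): the path does not return to the start — open.

no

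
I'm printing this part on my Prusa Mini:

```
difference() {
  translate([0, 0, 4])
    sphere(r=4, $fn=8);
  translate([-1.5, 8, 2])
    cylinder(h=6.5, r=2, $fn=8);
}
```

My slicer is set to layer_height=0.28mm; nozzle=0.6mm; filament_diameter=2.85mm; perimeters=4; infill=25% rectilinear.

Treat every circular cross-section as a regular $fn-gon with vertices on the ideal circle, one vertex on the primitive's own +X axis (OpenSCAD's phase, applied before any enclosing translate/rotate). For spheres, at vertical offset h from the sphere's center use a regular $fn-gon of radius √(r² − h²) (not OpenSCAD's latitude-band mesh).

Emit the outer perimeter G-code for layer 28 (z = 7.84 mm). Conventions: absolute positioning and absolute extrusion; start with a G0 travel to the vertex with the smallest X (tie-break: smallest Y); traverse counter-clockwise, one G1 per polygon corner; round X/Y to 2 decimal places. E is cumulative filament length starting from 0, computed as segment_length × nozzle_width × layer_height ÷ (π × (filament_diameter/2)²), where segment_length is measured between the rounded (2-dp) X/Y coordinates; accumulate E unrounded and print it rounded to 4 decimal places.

At z = 7.84 mm: the r=4 sphere slices to a regular 8-gon of circumradius 1.120 (√(r²−h²) with h=3.84 from center); the r=2 cylinder at (-1.5, 8) gives a regular 8-gon of circumradius 2 (constant along its height); After the difference (first − rest): starting from the r=4 sphere, the r=2 cylinder at (-1.5, 8) misses the remaining region (no effect) — 1 connected region. The outline is a single polygon with 8 vertices. Extrusion per mm of travel: 0.6 × 0.28 / (π × 1.425²) = 0.026335. Accumulating E over each segment gives final E = 0.1804.

G0 X-1.12 Y0.00 Z7.84
G1 X-0.79 Y-0.79 E0.0225
G1 X0.00 Y-1.12 E0.0451
G1 X0.79 Y-0.79 E0.0676
G1 X1.12 Y0.00 E0.0902
G1 X0.79 Y0.79 E0.1127
G1 X0.00 Y1.12 E0.1353
G1 X-0.79 Y0.79 E0.1578
G1 X-1.12 Y0.00 E0.1804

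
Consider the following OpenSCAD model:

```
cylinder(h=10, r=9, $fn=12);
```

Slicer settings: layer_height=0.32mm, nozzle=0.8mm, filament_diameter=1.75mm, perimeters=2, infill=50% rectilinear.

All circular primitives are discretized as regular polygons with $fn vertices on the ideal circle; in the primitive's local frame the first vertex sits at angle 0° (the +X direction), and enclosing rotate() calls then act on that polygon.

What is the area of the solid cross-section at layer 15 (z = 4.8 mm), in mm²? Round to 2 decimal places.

At z = 4.8 mm: the r=9 cylinder contributes a regular 12-gon of circumradius 9 (area = (12/2)·9.000²·sin(360°/12) = 243.00 mm²). Overall, the cross-section is a single solid region. Net area = 243.00 mm².

243.00 mm²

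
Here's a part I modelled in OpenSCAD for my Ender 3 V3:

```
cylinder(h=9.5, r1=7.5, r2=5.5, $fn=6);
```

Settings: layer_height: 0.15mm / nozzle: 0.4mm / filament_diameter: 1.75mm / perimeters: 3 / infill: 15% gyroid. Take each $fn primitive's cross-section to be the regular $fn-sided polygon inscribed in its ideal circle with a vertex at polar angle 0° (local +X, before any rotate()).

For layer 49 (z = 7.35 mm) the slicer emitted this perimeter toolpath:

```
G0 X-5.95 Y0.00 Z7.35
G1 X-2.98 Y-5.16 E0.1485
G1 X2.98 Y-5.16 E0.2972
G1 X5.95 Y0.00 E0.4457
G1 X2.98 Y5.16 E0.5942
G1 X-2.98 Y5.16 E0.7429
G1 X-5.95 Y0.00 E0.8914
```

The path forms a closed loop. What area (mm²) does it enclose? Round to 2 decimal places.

Apply the shoelace formula to the sequence of (X, Y) vertices; enclosed area = 92.16 mm².

92.16 mm²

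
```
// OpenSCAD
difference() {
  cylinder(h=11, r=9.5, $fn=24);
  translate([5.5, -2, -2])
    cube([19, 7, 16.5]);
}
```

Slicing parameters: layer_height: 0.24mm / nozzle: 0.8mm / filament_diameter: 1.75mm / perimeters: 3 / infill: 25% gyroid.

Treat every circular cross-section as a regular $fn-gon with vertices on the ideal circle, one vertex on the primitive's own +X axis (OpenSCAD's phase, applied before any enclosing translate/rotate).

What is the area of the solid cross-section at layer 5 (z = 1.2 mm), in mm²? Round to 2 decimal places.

At z = 1.2 mm: the cylinder: section is a regular 24-gon, circumradius r=9.5 (area = (24/2)·9.500²·sin(360°/24) = 280.30 mm²); the cube at (5.5, -2) is present — its section is the full 19×7 rectangle (area 133.00 mm²); Subtracting the remaining from the first: starting from the r=9.5 cylinder (280.30 mm²), the 19×7 cube at (5.5, -2) partially overlaps it — only the 25.17 mm² overlap (of its 133.00 mm²) is removed, clipping the outline — area = 255.13 mm². Overall, the cross-section is a single solid region. Net area = 255.13 mm².

255.13 mm²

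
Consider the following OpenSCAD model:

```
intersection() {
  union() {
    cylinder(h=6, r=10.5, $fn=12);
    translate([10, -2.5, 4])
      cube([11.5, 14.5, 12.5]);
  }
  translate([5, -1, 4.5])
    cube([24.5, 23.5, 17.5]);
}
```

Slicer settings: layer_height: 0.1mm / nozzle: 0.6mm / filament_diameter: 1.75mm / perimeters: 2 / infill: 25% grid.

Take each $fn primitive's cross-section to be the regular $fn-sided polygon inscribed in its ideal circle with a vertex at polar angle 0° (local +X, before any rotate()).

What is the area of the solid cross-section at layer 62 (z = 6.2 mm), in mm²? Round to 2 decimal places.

At z = 6.2 mm: the cylinder does not reach this height (z outside [0, 6]); the cube at (10, -2.5) is present — its section is the full 11.5×14.5 rectangle (area 166.75 mm²); Combining (union): only the 11.5×14.5 cube at (10, -2.5) is present, so the union is just that shape — area = 166.75 mm²; the cube at (5, -1) is present — its section is the full 24.5×23.5 rectangle (area 575.75 mm²); Taking the intersection: the 24.5×23.5 cube at (5, -1) partially overlaps that combined region; clipping to the common part keeps 149.50 mm² — area = 149.50 mm². Overall, the cross-section is a single solid region. Net area = 149.50 mm².

149.50 mm²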